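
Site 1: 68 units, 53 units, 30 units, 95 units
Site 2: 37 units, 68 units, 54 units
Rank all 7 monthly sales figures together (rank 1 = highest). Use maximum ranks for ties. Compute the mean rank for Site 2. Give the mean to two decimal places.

Sorted (descending): 95, 68, 68, 54, 53, 37, 30
The 2 values of 68 occupy positions 2–3 → each gets rank 3.
Site 2 values → pooled ranks: 37→6, 68→3, 54→4
Mean rank = (6 + 3 + 4) / 3 = 4.33

4.33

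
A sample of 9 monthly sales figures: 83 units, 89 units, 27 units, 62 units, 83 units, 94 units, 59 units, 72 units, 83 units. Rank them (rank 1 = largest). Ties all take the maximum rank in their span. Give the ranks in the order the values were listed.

5, 2, 9, 7, 5, 1, 8, 6, 5

Sorted (descending): 94, 89, 83, 83, 83, 72, 62, 59, 27
The 3 values of 83 occupy positions 3–5 → each gets rank 5.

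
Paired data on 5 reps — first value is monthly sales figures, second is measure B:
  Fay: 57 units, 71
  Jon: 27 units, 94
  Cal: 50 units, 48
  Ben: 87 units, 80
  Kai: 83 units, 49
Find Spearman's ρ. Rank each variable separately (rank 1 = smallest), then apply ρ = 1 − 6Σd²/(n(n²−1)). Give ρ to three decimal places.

-0.100

Ranks of variable 1: 3, 1, 2, 5, 4
Ranks of variable 2: 3, 5, 1, 4, 2
d = r₁ − r₂: 0, -4, 1, 1, 2
d²: 0, 16, 1, 1, 4; Σd² = 22
ρ = 1 − 6·22/(5·24) = 1 − 132/120 = -0.100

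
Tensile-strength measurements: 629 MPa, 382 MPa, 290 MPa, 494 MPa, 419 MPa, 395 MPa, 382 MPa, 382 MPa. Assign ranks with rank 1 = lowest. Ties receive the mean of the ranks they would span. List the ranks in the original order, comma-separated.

8, 3, 1, 7, 6, 5, 3, 3

Sorted (ascending): 290, 382, 382, 382, 395, 419, 494, 629
The 3 values of 382 occupy positions 2–4 → average rank 3.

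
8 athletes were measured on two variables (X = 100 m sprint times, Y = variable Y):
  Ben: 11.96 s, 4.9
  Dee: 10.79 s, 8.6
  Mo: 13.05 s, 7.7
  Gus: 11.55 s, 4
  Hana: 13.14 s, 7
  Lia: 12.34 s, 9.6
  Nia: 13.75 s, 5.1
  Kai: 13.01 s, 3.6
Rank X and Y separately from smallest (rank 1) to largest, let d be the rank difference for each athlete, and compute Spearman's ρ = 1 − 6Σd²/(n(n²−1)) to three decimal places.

Ranks of variable 1: 3, 1, 6, 2, 7, 4, 8, 5
Ranks of variable 2: 3, 7, 6, 2, 5, 8, 4, 1
d = r₁ − r₂: 0, -6, 0, 0, 2, -4, 4, 4
d²: 0, 36, 0, 0, 4, 16, 16, 16; Σd² = 88
ρ = 1 − 6·88/(8·63) = 1 − 528/504 = -0.048

-0.048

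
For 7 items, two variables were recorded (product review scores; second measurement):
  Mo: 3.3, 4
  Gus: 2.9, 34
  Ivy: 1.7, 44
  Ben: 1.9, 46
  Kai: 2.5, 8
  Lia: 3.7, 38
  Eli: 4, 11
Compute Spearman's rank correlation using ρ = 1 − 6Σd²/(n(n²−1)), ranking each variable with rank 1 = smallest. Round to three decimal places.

-0.500

Ranks of variable 1: 5, 4, 1, 2, 3, 6, 7
Ranks of variable 2: 1, 4, 6, 7, 2, 5, 3
d = r₁ − r₂: 4, 0, -5, -5, 1, 1, 4
d²: 16, 0, 25, 25, 1, 1, 16; Σd² = 84
ρ = 1 − 6·84/(7·48) = 1 − 504/336 = -0.500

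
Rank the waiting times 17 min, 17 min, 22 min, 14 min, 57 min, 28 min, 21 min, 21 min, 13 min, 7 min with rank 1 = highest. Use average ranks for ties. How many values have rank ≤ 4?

Sorted (descending): 57, 28, 22, 21, 21, 17, 17, 14, 13, 7
The 2 values of 21 occupy positions 4–5 → average rank (4+5)/2 = 4.5.
The 2 values of 17 occupy positions 6–7 → average rank (6+7)/2 = 6.5.
Ranks ≤ 4: {1, 2, 3} → 3 values.

3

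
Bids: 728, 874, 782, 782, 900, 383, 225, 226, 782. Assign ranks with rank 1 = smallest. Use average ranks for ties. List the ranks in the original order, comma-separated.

4, 8, 6, 6, 9, 3, 1, 2, 6

Sorted (ascending): 225, 226, 383, 728, 782, 782, 782, 874, 900
The 3 values of 782 occupy positions 5–7 → average rank 6.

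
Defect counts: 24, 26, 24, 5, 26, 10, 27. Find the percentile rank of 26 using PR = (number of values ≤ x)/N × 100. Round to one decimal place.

N = 7.
Strictly below 26: 4. Equal to 26: 2.
PR = 6/7 × 100 = 85.7

85.7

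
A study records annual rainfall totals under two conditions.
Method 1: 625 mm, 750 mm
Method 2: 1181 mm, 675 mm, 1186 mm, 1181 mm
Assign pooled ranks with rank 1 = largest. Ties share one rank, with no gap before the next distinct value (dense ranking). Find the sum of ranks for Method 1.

Sorted (descending): 1186, 1181, 1181, 750, 675, 625
The 2 values of 1181 share dense rank 2.
Remaining distinct values take the next consecutive integers.
Method 1 values → pooled ranks: 625→5, 750→3
Rank sum = 5 + 3 = 8

8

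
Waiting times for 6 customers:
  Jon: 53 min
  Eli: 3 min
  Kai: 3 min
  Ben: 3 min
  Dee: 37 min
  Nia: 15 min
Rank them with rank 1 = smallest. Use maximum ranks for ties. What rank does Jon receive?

6

Sorted (ascending): 3, 3, 3, 15, 37, 53
The 3 values of 3 occupy positions 1–3 → each gets rank 3.
Jon has value 53 min → rank 6.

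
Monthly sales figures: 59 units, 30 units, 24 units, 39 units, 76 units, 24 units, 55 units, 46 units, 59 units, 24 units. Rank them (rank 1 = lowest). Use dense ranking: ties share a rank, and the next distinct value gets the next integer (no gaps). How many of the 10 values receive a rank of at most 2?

Sorted (ascending): 24, 24, 24, 30, 39, 46, 55, 59, 59, 76
The 3 values of 24 share dense rank 1.
The 2 values of 59 share dense rank 6.
Remaining distinct values take the next consecutive integers.
Ranks ≤ 2: {1, 1, 1, 2} → 4 values.

4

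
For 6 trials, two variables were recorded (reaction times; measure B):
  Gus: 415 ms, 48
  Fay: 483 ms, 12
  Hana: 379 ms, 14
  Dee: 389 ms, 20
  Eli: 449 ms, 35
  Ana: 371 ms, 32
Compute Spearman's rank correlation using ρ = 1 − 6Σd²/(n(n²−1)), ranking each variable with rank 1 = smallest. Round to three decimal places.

Ranks of variable 1: 4, 6, 2, 3, 5, 1
Ranks of variable 2: 6, 1, 2, 3, 5, 4
d = r₁ − r₂: -2, 5, 0, 0, 0, -3
d²: 4, 25, 0, 0, 0, 9; Σd² = 38
ρ = 1 − 6·38/(6·35) = 1 − 228/210 = -0.086

-0.086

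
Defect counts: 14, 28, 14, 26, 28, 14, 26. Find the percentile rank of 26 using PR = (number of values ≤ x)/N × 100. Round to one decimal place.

71.4

N = 7.
Strictly below 26: 3. Equal to 26: 2.
PR = 5/7 × 100 = 71.4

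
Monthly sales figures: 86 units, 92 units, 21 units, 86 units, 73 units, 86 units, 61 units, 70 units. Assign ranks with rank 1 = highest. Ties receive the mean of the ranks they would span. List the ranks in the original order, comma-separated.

Sorted (descending): 92, 86, 86, 86, 73, 70, 61, 21
The 3 values of 86 occupy positions 2–4 → average rank 3.

3, 1, 8, 3, 5, 3, 7, 6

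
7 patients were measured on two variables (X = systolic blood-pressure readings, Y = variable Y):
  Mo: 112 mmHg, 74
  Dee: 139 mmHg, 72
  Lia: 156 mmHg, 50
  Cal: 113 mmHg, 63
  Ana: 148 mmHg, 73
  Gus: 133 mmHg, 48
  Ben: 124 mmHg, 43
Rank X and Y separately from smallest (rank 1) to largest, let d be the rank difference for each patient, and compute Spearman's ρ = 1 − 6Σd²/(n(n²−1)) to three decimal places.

Ranks of variable 1: 1, 5, 7, 2, 6, 4, 3
Ranks of variable 2: 7, 5, 3, 4, 6, 2, 1
d = r₁ − r₂: -6, 0, 4, -2, 0, 2, 2
d²: 36, 0, 16, 4, 0, 4, 4; Σd² = 64
ρ = 1 − 6·64/(7·48) = 1 − 384/336 = -0.143

-0.143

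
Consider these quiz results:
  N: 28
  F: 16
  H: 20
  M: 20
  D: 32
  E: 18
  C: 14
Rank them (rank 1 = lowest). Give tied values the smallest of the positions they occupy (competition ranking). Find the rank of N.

6

Sorted (ascending): 14, 16, 18, 20, 20, 28, 32
The 2 values of 20 occupy positions 4–5 → each gets rank 4.
N has value 28 → rank 6.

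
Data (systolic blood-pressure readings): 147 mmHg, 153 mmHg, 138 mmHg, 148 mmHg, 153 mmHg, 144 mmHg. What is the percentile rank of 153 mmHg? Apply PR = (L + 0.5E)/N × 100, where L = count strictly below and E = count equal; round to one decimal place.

N = 6.
Strictly below 153: 4. Equal to 153: 2.
PR = (4 + 0.5·2)/6 × 100 = 83.3

83.3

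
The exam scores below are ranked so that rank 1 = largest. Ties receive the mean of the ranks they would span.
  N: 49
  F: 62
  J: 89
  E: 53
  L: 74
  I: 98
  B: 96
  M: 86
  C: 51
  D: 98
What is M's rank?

5

Sorted (descending): 98, 98, 96, 89, 86, 74, 62, 53, 51, 49
The 2 values of 98 occupy positions 1–2 → average rank (1+2)/2 = 1.5.
M has value 86 → rank 5.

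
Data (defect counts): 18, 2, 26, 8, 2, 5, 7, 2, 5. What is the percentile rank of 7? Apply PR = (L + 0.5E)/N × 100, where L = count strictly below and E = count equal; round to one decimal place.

N = 9.
Strictly below 7: 5. Equal to 7: 1.
PR = (5 + 0.5·1)/9 × 100 = 61.1

61.1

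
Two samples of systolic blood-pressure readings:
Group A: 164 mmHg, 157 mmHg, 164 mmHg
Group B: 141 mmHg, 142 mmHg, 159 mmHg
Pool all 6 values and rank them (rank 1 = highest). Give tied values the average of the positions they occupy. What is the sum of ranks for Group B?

14

Sorted (descending): 164, 164, 159, 157, 142, 141
The 2 values of 164 occupy positions 1–2 → average rank (1+2)/2 = 1.5.
Group B values → pooled ranks: 141→6, 142→5, 159→3
Rank sum = 6 + 5 + 3 = 14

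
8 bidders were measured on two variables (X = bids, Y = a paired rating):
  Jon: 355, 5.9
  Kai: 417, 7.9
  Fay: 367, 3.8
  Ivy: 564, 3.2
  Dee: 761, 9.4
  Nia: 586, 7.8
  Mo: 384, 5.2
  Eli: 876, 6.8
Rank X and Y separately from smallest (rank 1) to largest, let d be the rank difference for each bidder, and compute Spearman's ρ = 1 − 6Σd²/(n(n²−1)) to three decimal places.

Ranks of variable 1: 1, 4, 2, 5, 7, 6, 3, 8
Ranks of variable 2: 4, 7, 2, 1, 8, 6, 3, 5
d = r₁ − r₂: -3, -3, 0, 4, -1, 0, 0, 3
d²: 9, 9, 0, 16, 1, 0, 0, 9; Σd² = 44
ρ = 1 − 6·44/(8·63) = 1 − 264/504 = 0.476

0.476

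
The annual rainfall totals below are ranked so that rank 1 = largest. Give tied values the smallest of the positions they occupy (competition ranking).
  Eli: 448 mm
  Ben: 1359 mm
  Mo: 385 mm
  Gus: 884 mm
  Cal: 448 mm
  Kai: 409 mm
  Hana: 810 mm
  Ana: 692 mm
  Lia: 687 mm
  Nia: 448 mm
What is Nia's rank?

Sorted (descending): 1359, 884, 810, 692, 687, 448, 448, 448, 409, 385
The 3 values of 448 occupy positions 6–8 → each gets rank 6.
Nia has value 448 mm → rank 6.

6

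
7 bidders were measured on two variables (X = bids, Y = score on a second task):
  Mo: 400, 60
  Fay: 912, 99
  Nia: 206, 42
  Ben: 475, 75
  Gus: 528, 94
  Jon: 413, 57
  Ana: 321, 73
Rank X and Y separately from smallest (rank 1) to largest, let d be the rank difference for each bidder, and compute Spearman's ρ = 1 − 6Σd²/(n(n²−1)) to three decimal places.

Ranks of variable 1: 3, 7, 1, 5, 6, 4, 2
Ranks of variable 2: 3, 7, 1, 5, 6, 2, 4
d = r₁ − r₂: 0, 0, 0, 0, 0, 2, -2
d²: 0, 0, 0, 0, 0, 4, 4; Σd² = 8
ρ = 1 − 6·8/(7·48) = 1 − 48/336 = 0.857

0.857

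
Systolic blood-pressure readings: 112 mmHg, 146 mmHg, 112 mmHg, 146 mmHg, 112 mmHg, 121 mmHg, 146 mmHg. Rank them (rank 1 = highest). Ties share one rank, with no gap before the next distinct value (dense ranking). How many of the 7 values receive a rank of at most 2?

Sorted (descending): 146, 146, 146, 121, 112, 112, 112
The 3 values of 146 share dense rank 1.
The 3 values of 112 share dense rank 3.
Remaining distinct values take the next consecutive integers.
Ranks ≤ 2: {1, 1, 1, 2} → 4 values.

4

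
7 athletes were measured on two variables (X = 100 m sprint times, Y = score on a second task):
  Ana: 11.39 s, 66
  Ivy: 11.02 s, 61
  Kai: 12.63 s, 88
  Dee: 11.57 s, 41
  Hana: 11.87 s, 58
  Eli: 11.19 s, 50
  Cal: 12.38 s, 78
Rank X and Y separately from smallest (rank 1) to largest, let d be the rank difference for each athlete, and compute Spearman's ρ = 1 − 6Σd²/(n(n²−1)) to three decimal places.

Ranks of variable 1: 3, 1, 7, 4, 5, 2, 6
Ranks of variable 2: 5, 4, 7, 1, 3, 2, 6
d = r₁ − r₂: -2, -3, 0, 3, 2, 0, 0
d²: 4, 9, 0, 9, 4, 0, 0; Σd² = 26
ρ = 1 − 6·26/(7·48) = 1 − 156/336 = 0.536

0.536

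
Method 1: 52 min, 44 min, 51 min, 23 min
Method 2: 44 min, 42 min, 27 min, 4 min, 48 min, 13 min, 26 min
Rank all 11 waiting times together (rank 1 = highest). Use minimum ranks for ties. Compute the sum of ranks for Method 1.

16

Sorted (descending): 52, 51, 48, 44, 44, 42, 27, 26, 23, 13, 4
The 2 values of 44 occupy positions 4–5 → each gets rank 4.
Method 1 values → pooled ranks: 52→1, 44→4, 51→2, 23→9
Rank sum = 1 + 4 + 2 + 9 = 16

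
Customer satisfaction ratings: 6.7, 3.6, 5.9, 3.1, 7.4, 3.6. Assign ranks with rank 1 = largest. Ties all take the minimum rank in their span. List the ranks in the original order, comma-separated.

2, 4, 3, 6, 1, 4

Sorted (descending): 7.4, 6.7, 5.9, 3.6, 3.6, 3.1
The 2 values of 3.6 occupy positions 4–5 → each gets rank 4.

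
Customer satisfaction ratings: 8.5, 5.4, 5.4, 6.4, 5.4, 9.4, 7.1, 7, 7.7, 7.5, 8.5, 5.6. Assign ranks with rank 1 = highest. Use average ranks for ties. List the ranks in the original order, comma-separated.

2.5, 11, 11, 8, 11, 1, 6, 7, 4, 5, 2.5, 9

Sorted (descending): 9.4, 8.5, 8.5, 7.7, 7.5, 7.1, 7, 6.4, 5.6, 5.4, 5.4, 5.4
The 2 values of 8.5 occupy positions 2–3 → average rank (2+3)/2 = 2.5.
The 3 values of 5.4 occupy positions 10–12 → average rank 11.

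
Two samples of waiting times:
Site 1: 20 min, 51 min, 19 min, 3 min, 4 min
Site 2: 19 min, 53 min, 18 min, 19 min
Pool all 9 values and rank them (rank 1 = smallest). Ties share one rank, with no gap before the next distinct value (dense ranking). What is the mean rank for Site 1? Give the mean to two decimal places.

3.60

Sorted (ascending): 3, 4, 18, 19, 19, 19, 20, 51, 53
The 3 values of 19 share dense rank 4.
Remaining distinct values take the next consecutive integers.
Site 1 values → pooled ranks: 20→5, 51→6, 19→4, 3→1, 4→2
Mean rank = (5 + 6 + 4 + 1 + 2) / 5 = 3.60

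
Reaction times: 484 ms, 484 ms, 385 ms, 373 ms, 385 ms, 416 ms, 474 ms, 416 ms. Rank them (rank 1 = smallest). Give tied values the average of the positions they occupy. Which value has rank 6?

474

Sorted (ascending): 373, 385, 385, 416, 416, 474, 484, 484
The 2 values of 385 occupy positions 2–3 → average rank (2+3)/2 = 2.5.
The 2 values of 416 occupy positions 4–5 → average rank (4+5)/2 = 4.5.
The 2 values of 484 occupy positions 7–8 → average rank (7+8)/2 = 7.5.
Rank 6 → value 474.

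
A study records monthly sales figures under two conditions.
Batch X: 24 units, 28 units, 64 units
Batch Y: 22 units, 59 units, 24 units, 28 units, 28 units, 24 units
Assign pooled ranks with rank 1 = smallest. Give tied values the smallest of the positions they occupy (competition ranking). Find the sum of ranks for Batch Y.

23

Sorted (ascending): 22, 24, 24, 24, 28, 28, 28, 59, 64
The 3 values of 24 occupy positions 2–4 → each gets rank 2.
The 3 values of 28 occupy positions 5–7 → each gets rank 5.
Batch Y values → pooled ranks: 22→1, 59→8, 24→2, 28→5, 28→5, 24→2
Rank sum = 1 + 8 + 2 + 5 + 5 + 2 = 23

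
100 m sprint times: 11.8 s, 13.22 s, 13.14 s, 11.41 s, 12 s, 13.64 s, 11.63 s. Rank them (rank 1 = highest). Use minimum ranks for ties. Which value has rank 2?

13.22

Sorted (descending): 13.64, 13.22, 13.14, 12, 11.8, 11.63, 11.41
No ties — each value takes its position as its rank.
Rank 2 → value 13.22.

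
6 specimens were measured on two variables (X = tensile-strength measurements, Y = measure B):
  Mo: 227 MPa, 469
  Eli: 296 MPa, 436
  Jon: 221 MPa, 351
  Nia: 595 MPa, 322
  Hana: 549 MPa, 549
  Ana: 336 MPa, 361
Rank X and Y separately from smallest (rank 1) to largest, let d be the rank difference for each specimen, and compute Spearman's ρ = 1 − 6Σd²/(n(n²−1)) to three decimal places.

Ranks of variable 1: 2, 3, 1, 6, 5, 4
Ranks of variable 2: 5, 4, 2, 1, 6, 3
d = r₁ − r₂: -3, -1, -1, 5, -1, 1
d²: 9, 1, 1, 25, 1, 1; Σd² = 38
ρ = 1 − 6·38/(6·35) = 1 − 228/210 = -0.086

-0.086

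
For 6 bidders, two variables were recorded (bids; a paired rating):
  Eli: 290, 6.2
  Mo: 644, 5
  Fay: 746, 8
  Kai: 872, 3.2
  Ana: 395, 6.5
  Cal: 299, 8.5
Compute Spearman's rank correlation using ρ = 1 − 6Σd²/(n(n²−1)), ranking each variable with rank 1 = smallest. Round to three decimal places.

-0.429

Ranks of variable 1: 1, 4, 5, 6, 3, 2
Ranks of variable 2: 3, 2, 5, 1, 4, 6
d = r₁ − r₂: -2, 2, 0, 5, -1, -4
d²: 4, 4, 0, 25, 1, 16; Σd² = 50
ρ = 1 − 6·50/(6·35) = 1 − 300/210 = -0.429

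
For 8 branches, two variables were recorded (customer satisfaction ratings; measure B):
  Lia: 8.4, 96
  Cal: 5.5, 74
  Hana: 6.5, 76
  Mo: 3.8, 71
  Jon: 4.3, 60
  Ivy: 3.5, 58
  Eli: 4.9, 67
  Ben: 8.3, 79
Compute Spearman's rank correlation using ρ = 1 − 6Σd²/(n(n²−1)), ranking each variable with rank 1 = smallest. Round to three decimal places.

Ranks of variable 1: 8, 5, 6, 2, 3, 1, 4, 7
Ranks of variable 2: 8, 5, 6, 4, 2, 1, 3, 7
d = r₁ − r₂: 0, 0, 0, -2, 1, 0, 1, 0
d²: 0, 0, 0, 4, 1, 0, 1, 0; Σd² = 6
ρ = 1 − 6·6/(8·63) = 1 − 36/504 = 0.929

0.929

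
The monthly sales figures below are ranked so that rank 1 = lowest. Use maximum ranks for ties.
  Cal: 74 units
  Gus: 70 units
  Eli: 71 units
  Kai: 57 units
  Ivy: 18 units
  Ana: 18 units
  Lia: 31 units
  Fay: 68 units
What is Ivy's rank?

2

Sorted (ascending): 18, 18, 31, 57, 68, 70, 71, 74
The 2 values of 18 occupy positions 1–2 → each gets rank 2.
Ivy has value 18 units → rank 2.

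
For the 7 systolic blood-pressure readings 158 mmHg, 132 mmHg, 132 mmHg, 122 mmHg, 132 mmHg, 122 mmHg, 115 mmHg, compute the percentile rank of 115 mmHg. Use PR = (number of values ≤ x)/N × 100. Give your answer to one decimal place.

N = 7.
Strictly below 115: 0. Equal to 115: 1.
PR = 1/7 × 100 = 14.3

14.3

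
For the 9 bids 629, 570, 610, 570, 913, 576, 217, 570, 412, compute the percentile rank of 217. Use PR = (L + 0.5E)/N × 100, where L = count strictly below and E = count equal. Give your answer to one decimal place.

N = 9.
Strictly below 217: 0. Equal to 217: 1.
PR = (0 + 0.5·1)/9 × 100 = 5.6

5.6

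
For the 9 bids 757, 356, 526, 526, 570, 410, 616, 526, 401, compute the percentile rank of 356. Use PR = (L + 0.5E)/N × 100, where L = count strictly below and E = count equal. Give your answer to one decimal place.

5.6

N = 9.
Strictly below 356: 0. Equal to 356: 1.
PR = (0 + 0.5·1)/9 × 100 = 5.6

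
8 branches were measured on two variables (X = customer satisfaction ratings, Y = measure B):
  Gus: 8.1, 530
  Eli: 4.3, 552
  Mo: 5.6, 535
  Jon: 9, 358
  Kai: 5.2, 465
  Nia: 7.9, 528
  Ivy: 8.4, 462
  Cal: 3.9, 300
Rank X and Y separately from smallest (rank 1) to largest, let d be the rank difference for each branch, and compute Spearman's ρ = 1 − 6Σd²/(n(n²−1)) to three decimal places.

Ranks of variable 1: 6, 2, 4, 8, 3, 5, 7, 1
Ranks of variable 2: 6, 8, 7, 2, 4, 5, 3, 1
d = r₁ − r₂: 0, -6, -3, 6, -1, 0, 4, 0
d²: 0, 36, 9, 36, 1, 0, 16, 0; Σd² = 98
ρ = 1 − 6·98/(8·63) = 1 − 588/504 = -0.167

-0.167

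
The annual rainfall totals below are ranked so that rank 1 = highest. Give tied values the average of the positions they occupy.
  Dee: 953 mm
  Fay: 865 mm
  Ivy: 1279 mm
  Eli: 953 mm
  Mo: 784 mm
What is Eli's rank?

Sorted (descending): 1279, 953, 953, 865, 784
The 2 values of 953 occupy positions 2–3 → average rank (2+3)/2 = 2.5.
Eli has value 953 mm → rank 2.5.

2.5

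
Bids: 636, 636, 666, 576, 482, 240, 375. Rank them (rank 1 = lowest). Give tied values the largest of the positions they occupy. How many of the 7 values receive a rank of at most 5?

Sorted (ascending): 240, 375, 482, 576, 636, 636, 666
The 2 values of 636 occupy positions 5–6 → each gets rank 6.
Ranks ≤ 5: {1, 2, 3, 4} → 4 values.

4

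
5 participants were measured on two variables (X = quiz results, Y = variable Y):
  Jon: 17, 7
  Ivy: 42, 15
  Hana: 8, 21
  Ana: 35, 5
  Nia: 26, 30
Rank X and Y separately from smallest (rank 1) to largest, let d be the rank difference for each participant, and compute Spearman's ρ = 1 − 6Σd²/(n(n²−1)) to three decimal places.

Ranks of variable 1: 2, 5, 1, 4, 3
Ranks of variable 2: 2, 3, 4, 1, 5
d = r₁ − r₂: 0, 2, -3, 3, -2
d²: 0, 4, 9, 9, 4; Σd² = 26
ρ = 1 − 6·26/(5·24) = 1 − 156/120 = -0.300

-0.300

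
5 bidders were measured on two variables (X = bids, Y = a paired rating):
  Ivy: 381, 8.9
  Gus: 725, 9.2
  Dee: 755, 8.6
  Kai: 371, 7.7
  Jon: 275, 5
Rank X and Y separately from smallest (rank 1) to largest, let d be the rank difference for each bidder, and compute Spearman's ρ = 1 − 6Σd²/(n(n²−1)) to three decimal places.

0.700

Ranks of variable 1: 3, 4, 5, 2, 1
Ranks of variable 2: 4, 5, 3, 2, 1
d = r₁ − r₂: -1, -1, 2, 0, 0
d²: 1, 1, 4, 0, 0; Σd² = 6
ρ = 1 − 6·6/(5·24) = 1 − 36/120 = 0.700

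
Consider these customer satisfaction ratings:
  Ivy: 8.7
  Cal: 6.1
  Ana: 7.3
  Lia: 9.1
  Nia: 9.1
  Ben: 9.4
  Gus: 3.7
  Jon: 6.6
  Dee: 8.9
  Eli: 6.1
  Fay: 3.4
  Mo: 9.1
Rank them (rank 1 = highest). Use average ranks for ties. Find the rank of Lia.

Sorted (descending): 9.4, 9.1, 9.1, 9.1, 8.9, 8.7, 7.3, 6.6, 6.1, 6.1, 3.7, 3.4
The 3 values of 9.1 occupy positions 2–4 → average rank 3.
The 2 values of 6.1 occupy positions 9–10 → average rank (9+10)/2 = 9.5.
Lia has value 9.1 → rank 3.

3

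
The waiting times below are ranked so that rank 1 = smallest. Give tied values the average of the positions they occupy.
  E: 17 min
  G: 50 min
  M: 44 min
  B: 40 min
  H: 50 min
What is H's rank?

4.5

Sorted (ascending): 17, 40, 44, 50, 50
The 2 values of 50 occupy positions 4–5 → average rank (4+5)/2 = 4.5.
H has value 50 min → rank 4.5.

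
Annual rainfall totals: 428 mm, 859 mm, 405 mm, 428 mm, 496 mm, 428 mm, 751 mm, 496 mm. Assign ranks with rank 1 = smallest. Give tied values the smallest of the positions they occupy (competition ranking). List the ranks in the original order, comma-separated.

2, 8, 1, 2, 5, 2, 7, 5

Sorted (ascending): 405, 428, 428, 428, 496, 496, 751, 859
The 3 values of 428 occupy positions 2–4 → each gets rank 2.
The 2 values of 496 occupy positions 5–6 → each gets rank 5.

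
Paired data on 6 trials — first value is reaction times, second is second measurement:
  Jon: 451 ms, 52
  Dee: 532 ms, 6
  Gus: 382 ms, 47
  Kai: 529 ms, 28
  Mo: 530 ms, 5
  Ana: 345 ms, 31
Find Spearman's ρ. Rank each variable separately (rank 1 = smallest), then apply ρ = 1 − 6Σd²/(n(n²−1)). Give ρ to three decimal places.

Ranks of variable 1: 3, 6, 2, 4, 5, 1
Ranks of variable 2: 6, 2, 5, 3, 1, 4
d = r₁ − r₂: -3, 4, -3, 1, 4, -3
d²: 9, 16, 9, 1, 16, 9; Σd² = 60
ρ = 1 − 6·60/(6·35) = 1 − 360/210 = -0.714

-0.714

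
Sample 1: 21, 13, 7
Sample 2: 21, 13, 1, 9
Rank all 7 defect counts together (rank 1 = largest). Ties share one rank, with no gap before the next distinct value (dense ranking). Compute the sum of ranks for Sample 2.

11

Sorted (descending): 21, 21, 13, 13, 9, 7, 1
The 2 values of 21 share dense rank 1.
The 2 values of 13 share dense rank 2.
Remaining distinct values take the next consecutive integers.
Sample 2 values → pooled ranks: 21→1, 13→2, 1→5, 9→3
Rank sum = 1 + 2 + 5 + 3 = 11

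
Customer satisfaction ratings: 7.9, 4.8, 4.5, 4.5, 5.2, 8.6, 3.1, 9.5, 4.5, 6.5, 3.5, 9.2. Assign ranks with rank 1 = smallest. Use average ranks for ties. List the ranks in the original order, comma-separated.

9, 6, 4, 4, 7, 10, 1, 12, 4, 8, 2, 11

Sorted (ascending): 3.1, 3.5, 4.5, 4.5, 4.5, 4.8, 5.2, 6.5, 7.9, 8.6, 9.2, 9.5
The 3 values of 4.5 occupy positions 3–5 → average rank 4.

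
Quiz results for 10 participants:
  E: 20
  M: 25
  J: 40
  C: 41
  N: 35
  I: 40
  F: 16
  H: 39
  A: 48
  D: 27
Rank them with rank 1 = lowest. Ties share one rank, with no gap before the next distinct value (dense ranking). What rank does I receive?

7

Sorted (ascending): 16, 20, 25, 27, 35, 39, 40, 40, 41, 48
The 2 values of 40 share dense rank 7.
Remaining distinct values take the next consecutive integers.
I has value 40 → rank 7.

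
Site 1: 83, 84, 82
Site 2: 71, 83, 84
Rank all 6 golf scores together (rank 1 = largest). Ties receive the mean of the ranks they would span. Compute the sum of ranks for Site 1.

10

Sorted (descending): 84, 84, 83, 83, 82, 71
The 2 values of 84 occupy positions 1–2 → average rank (1+2)/2 = 1.5.
The 2 values of 83 occupy positions 3–4 → average rank (3+4)/2 = 3.5.
Site 1 values → pooled ranks: 83→3.5, 84→1.5, 82→5
Rank sum = 3.5 + 1.5 + 5 = 10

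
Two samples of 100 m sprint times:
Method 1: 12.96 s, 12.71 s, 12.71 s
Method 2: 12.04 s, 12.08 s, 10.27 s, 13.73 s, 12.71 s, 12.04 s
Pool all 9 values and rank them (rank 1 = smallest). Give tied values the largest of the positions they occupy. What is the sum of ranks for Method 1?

Sorted (ascending): 10.27, 12.04, 12.04, 12.08, 12.71, 12.71, 12.71, 12.96, 13.73
The 2 values of 12.04 occupy positions 2–3 → each gets rank 3.
The 3 values of 12.71 occupy positions 5–7 → each gets rank 7.
Method 1 values → pooled ranks: 12.96→8, 12.71→7, 12.71→7
Rank sum = 8 + 7 + 7 = 22

22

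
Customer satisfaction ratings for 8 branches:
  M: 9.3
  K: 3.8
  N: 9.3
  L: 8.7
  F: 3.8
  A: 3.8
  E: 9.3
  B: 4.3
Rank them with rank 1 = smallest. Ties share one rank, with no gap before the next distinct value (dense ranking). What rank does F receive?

Sorted (ascending): 3.8, 3.8, 3.8, 4.3, 8.7, 9.3, 9.3, 9.3
The 3 values of 3.8 share dense rank 1.
The 3 values of 9.3 share dense rank 4.
Remaining distinct values take the next consecutive integers.
F has value 3.8 → rank 1.

1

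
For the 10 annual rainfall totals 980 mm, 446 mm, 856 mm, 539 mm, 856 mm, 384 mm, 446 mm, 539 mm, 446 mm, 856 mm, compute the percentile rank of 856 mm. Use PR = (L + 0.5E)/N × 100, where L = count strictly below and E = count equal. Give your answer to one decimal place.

N = 10.
Strictly below 856: 6. Equal to 856: 3.
PR = (6 + 0.5·3)/10 × 100 = 75.0

75.0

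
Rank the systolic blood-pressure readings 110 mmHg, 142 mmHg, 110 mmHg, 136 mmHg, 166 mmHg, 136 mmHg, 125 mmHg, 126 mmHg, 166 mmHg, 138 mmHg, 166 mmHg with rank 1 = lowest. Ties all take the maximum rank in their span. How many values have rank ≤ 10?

8

Sorted (ascending): 110, 110, 125, 126, 136, 136, 138, 142, 166, 166, 166
The 2 values of 110 occupy positions 1–2 → each gets rank 2.
The 2 values of 136 occupy positions 5–6 → each gets rank 6.
The 3 values of 166 occupy positions 9–11 → each gets rank 11.
Ranks ≤ 10: {2, 2, 3, 4, 6, 6, 7, 8} → 8 values.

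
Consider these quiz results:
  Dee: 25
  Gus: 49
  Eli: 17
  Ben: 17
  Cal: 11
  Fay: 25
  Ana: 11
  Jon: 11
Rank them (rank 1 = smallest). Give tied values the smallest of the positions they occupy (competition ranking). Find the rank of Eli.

Sorted (ascending): 11, 11, 11, 17, 17, 25, 25, 49
The 3 values of 11 occupy positions 1–3 → each gets rank 1.
The 2 values of 17 occupy positions 4–5 → each gets rank 4.
The 2 values of 25 occupy positions 6–7 → each gets rank 6.
Eli has value 17 → rank 4.

4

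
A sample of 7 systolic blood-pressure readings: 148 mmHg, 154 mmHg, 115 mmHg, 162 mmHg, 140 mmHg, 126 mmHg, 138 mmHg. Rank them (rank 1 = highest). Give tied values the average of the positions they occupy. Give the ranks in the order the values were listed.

3, 2, 7, 1, 4, 6, 5

Sorted (descending): 162, 154, 148, 140, 138, 126, 115
No ties — each value takes its position as its rank.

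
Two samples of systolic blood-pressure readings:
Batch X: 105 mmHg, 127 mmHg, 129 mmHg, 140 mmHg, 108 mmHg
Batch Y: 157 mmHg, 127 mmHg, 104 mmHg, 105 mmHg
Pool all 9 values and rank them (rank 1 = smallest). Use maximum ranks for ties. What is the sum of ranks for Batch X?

28

Sorted (ascending): 104, 105, 105, 108, 127, 127, 129, 140, 157
The 2 values of 105 occupy positions 2–3 → each gets rank 3.
The 2 values of 127 occupy positions 5–6 → each gets rank 6.
Batch X values → pooled ranks: 105→3, 127→6, 129→7, 140→8, 108→4
Rank sum = 3 + 6 + 7 + 8 + 4 = 28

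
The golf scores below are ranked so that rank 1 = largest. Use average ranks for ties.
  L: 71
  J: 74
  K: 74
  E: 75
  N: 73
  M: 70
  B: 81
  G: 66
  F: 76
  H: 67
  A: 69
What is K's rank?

Sorted (descending): 81, 76, 75, 74, 74, 73, 71, 70, 69, 67, 66
The 2 values of 74 occupy positions 4–5 → average rank (4+5)/2 = 4.5.
K has value 74 → rank 4.5.

4.5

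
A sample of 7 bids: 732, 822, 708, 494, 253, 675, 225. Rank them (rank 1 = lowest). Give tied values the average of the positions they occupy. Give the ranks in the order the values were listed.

Sorted (ascending): 225, 253, 494, 675, 708, 732, 822
No ties — each value takes its position as its rank.

6, 7, 5, 3, 2, 4, 1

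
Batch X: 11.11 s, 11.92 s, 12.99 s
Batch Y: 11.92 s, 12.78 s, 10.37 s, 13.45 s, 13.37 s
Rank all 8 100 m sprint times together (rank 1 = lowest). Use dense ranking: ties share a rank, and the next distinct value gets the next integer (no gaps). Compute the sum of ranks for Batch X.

Sorted (ascending): 10.37, 11.11, 11.92, 11.92, 12.78, 12.99, 13.37, 13.45
The 2 values of 11.92 share dense rank 3.
Remaining distinct values take the next consecutive integers.
Batch X values → pooled ranks: 11.11→2, 11.92→3, 12.99→5
Rank sum = 2 + 3 + 5 = 10

10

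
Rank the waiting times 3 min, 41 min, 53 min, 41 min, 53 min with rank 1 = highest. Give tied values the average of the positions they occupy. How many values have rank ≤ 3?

2

Sorted (descending): 53, 53, 41, 41, 3
The 2 values of 53 occupy positions 1–2 → average rank (1+2)/2 = 1.5.
The 2 values of 41 occupy positions 3–4 → average rank (3+4)/2 = 3.5.
Ranks ≤ 3: {1.5, 1.5} → 2 values.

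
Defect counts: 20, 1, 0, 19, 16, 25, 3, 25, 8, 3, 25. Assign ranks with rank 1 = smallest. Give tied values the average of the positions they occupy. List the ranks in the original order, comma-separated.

8, 2, 1, 7, 6, 10, 3.5, 10, 5, 3.5, 10

Sorted (ascending): 0, 1, 3, 3, 8, 16, 19, 20, 25, 25, 25
The 2 values of 3 occupy positions 3–4 → average rank (3+4)/2 = 3.5.
The 3 values of 25 occupy positions 9–11 → average rank 10.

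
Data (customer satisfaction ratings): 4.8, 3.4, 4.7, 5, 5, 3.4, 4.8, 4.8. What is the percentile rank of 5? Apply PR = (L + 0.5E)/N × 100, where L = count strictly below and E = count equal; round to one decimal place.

87.5

N = 8.
Strictly below 5: 6. Equal to 5: 2.
PR = (6 + 0.5·2)/8 × 100 = 87.5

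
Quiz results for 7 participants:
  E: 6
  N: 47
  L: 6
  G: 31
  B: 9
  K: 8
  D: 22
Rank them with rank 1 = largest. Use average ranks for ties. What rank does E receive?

6.5

Sorted (descending): 47, 31, 22, 9, 8, 6, 6
The 2 values of 6 occupy positions 6–7 → average rank (6+7)/2 = 6.5.
E has value 6 → rank 6.5.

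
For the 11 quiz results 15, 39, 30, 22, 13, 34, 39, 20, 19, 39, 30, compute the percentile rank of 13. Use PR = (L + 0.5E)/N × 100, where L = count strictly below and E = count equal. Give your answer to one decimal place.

4.5

N = 11.
Strictly below 13: 0. Equal to 13: 1.
PR = (0 + 0.5·1)/11 × 100 = 4.5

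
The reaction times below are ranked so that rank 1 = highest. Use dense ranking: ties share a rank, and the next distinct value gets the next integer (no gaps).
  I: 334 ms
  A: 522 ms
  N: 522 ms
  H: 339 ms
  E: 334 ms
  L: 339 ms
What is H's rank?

Sorted (descending): 522, 522, 339, 339, 334, 334
The 2 values of 522 share dense rank 1.
The 2 values of 339 share dense rank 2.
The 2 values of 334 share dense rank 3.
H has value 339 ms → rank 2.

2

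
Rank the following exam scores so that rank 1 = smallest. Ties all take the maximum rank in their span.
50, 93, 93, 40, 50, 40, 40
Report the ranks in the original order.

5, 7, 7, 3, 5, 3, 3

Sorted (ascending): 40, 40, 40, 50, 50, 93, 93
The 3 values of 40 occupy positions 1–3 → each gets rank 3.
The 2 values of 50 occupy positions 4–5 → each gets rank 5.
The 2 values of 93 occupy positions 6–7 → each gets rank 7.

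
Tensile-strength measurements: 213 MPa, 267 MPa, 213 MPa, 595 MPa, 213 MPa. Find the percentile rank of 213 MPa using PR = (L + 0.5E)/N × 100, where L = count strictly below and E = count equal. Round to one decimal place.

N = 5.
Strictly below 213: 0. Equal to 213: 3.
PR = (0 + 0.5·3)/5 × 100 = 30.0

30.0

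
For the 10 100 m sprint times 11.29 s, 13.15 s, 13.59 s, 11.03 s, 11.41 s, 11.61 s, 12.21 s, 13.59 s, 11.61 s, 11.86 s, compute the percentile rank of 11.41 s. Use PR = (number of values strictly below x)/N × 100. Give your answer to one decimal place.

N = 10.
Strictly below 11.41: 2. Equal to 11.41: 1.
PR = 2/10 × 100 = 20.0

20.0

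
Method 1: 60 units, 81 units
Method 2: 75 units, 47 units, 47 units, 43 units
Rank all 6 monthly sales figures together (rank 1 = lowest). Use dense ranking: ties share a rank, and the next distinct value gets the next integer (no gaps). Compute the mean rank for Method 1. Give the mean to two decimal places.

Sorted (ascending): 43, 47, 47, 60, 75, 81
The 2 values of 47 share dense rank 2.
Remaining distinct values take the next consecutive integers.
Method 1 values → pooled ranks: 60→3, 81→5
Mean rank = (3 + 5) / 2 = 4.00

4.00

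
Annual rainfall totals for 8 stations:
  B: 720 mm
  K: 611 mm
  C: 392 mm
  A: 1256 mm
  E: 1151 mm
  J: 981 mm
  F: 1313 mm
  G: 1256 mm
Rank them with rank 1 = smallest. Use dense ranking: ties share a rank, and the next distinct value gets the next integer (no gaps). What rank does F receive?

Sorted (ascending): 392, 611, 720, 981, 1151, 1256, 1256, 1313
The 2 values of 1256 share dense rank 6.
Remaining distinct values take the next consecutive integers.
F has value 1313 mm → rank 7.

7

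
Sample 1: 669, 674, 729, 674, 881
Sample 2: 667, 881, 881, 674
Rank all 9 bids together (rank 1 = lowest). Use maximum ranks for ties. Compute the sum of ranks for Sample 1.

Sorted (ascending): 667, 669, 674, 674, 674, 729, 881, 881, 881
The 3 values of 674 occupy positions 3–5 → each gets rank 5.
The 3 values of 881 occupy positions 7–9 → each gets rank 9.
Sample 1 values → pooled ranks: 669→2, 674→5, 729→6, 674→5, 881→9
Rank sum = 2 + 5 + 6 + 5 + 9 = 27

27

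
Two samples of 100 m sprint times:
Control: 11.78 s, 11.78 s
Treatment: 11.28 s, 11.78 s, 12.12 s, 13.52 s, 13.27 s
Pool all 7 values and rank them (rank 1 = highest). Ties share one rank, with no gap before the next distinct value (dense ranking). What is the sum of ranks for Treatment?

15

Sorted (descending): 13.52, 13.27, 12.12, 11.78, 11.78, 11.78, 11.28
The 3 values of 11.78 share dense rank 4.
Remaining distinct values take the next consecutive integers.
Treatment values → pooled ranks: 11.28→5, 11.78→4, 12.12→3, 13.52→1, 13.27→2
Rank sum = 5 + 4 + 3 + 1 + 2 = 15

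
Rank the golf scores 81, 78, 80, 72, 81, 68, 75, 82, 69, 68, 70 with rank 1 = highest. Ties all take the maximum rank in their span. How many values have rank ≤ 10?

Sorted (descending): 82, 81, 81, 80, 78, 75, 72, 70, 69, 68, 68
The 2 values of 81 occupy positions 2–3 → each gets rank 3.
The 2 values of 68 occupy positions 10–11 → each gets rank 11.
Ranks ≤ 10: {1, 3, 3, 4, 5, 6, 7, 8, 9} → 9 values.

9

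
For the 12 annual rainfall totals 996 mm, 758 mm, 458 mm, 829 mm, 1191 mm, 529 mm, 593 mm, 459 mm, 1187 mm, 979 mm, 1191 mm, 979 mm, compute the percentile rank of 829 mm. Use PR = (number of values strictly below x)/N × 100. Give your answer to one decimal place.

N = 12.
Strictly below 829: 5. Equal to 829: 1.
PR = 5/12 × 100 = 41.7

41.7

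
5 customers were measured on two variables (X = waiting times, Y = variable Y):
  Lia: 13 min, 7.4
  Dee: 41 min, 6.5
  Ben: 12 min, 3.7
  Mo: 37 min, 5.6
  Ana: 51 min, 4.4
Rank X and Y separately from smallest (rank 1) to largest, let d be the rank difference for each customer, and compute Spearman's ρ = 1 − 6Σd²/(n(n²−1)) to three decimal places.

Ranks of variable 1: 2, 4, 1, 3, 5
Ranks of variable 2: 5, 4, 1, 3, 2
d = r₁ − r₂: -3, 0, 0, 0, 3
d²: 9, 0, 0, 0, 9; Σd² = 18
ρ = 1 − 6·18/(5·24) = 1 − 108/120 = 0.100

0.100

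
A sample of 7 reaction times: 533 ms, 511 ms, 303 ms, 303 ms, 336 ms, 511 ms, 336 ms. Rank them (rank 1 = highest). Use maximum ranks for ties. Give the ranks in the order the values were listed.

1, 3, 7, 7, 5, 3, 5

Sorted (descending): 533, 511, 511, 336, 336, 303, 303
The 2 values of 511 occupy positions 2–3 → each gets rank 3.
The 2 values of 336 occupy positions 4–5 → each gets rank 5.
The 2 values of 303 occupy positions 6–7 → each gets rank 7.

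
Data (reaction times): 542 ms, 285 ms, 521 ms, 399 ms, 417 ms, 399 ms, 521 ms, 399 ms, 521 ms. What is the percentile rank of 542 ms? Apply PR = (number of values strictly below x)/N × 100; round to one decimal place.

N = 9.
Strictly below 542: 8. Equal to 542: 1.
PR = 8/9 × 100 = 88.9

88.9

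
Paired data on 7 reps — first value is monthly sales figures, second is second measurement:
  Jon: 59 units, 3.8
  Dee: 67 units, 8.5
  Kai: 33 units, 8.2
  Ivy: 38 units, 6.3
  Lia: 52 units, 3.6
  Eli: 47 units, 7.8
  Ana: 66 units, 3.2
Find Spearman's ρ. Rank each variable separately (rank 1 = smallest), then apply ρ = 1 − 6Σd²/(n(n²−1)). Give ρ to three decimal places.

-0.179

Ranks of variable 1: 5, 7, 1, 2, 4, 3, 6
Ranks of variable 2: 3, 7, 6, 4, 2, 5, 1
d = r₁ − r₂: 2, 0, -5, -2, 2, -2, 5
d²: 4, 0, 25, 4, 4, 4, 25; Σd² = 66
ρ = 1 − 6·66/(7·48) = 1 − 396/336 = -0.179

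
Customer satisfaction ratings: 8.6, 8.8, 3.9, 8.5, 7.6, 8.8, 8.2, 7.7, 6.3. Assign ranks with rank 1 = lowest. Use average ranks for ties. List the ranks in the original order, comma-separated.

Sorted (ascending): 3.9, 6.3, 7.6, 7.7, 8.2, 8.5, 8.6, 8.8, 8.8
The 2 values of 8.8 occupy positions 8–9 → average rank (8+9)/2 = 8.5.

7, 8.5, 1, 6, 3, 8.5, 5, 4, 2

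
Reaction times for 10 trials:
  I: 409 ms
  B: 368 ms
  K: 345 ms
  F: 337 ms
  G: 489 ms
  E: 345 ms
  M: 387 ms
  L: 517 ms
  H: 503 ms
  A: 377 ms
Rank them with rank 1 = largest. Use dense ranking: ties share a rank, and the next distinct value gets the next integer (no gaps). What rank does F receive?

Sorted (descending): 517, 503, 489, 409, 387, 377, 368, 345, 345, 337
The 2 values of 345 share dense rank 8.
Remaining distinct values take the next consecutive integers.
F has value 337 ms → rank 9.

9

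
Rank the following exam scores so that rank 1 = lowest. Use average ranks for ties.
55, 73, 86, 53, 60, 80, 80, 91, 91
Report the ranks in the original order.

2, 4, 7, 1, 3, 5.5, 5.5, 8.5, 8.5

Sorted (ascending): 53, 55, 60, 73, 80, 80, 86, 91, 91
The 2 values of 80 occupy positions 5–6 → average rank (5+6)/2 = 5.5.
The 2 values of 91 occupy positions 8–9 → average rank (8+9)/2 = 8.5.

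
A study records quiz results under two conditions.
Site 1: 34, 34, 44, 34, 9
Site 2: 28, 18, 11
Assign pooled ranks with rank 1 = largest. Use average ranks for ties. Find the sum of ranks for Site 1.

Sorted (descending): 44, 34, 34, 34, 28, 18, 11, 9
The 3 values of 34 occupy positions 2–4 → average rank 3.
Site 1 values → pooled ranks: 34→3, 34→3, 44→1, 34→3, 9→8
Rank sum = 3 + 3 + 1 + 3 + 8 = 18

18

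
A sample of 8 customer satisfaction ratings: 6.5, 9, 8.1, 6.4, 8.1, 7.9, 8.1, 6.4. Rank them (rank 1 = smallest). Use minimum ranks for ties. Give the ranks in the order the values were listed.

Sorted (ascending): 6.4, 6.4, 6.5, 7.9, 8.1, 8.1, 8.1, 9
The 2 values of 6.4 occupy positions 1–2 → each gets rank 1.
The 3 values of 8.1 occupy positions 5–7 → each gets rank 5.

3, 8, 5, 1, 5, 4, 5, 1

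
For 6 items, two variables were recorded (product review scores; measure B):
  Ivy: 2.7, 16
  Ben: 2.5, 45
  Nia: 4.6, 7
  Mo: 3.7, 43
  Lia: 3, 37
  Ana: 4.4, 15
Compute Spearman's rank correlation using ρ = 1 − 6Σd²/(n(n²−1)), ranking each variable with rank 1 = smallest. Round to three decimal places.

Ranks of variable 1: 2, 1, 6, 4, 3, 5
Ranks of variable 2: 3, 6, 1, 5, 4, 2
d = r₁ − r₂: -1, -5, 5, -1, -1, 3
d²: 1, 25, 25, 1, 1, 9; Σd² = 62
ρ = 1 − 6·62/(6·35) = 1 − 372/210 = -0.771

-0.771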